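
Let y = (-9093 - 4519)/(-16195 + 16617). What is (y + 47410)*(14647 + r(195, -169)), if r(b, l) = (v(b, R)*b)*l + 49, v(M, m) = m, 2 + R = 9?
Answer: -2159178100256/211 ≈ -1.0233e+10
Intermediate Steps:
R = 7 (R = -2 + 9 = 7)
y = -6806/211 (y = -13612/422 = -13612*1/422 = -6806/211 ≈ -32.256)
r(b, l) = 49 + 7*b*l (r(b, l) = (7*b)*l + 49 = 7*b*l + 49 = 49 + 7*b*l)
(y + 47410)*(14647 + r(195, -169)) = (-6806/211 + 47410)*(14647 + (49 + 7*195*(-169))) = 9996704*(14647 + (49 - 230685))/211 = 9996704*(14647 - 230636)/211 = (9996704/211)*(-215989) = -2159178100256/211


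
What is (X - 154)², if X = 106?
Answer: 2304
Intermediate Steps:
(X - 154)² = (106 - 154)² = (-48)² = 2304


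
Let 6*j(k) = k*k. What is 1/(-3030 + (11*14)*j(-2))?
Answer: -3/8782 ≈ -0.00034161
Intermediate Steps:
j(k) = k**2/6 (j(k) = (k*k)/6 = k**2/6)
1/(-3030 + (11*14)*j(-2)) = 1/(-3030 + (11*14)*((1/6)*(-2)**2)) = 1/(-3030 + 154*((1/6)*4)) = 1/(-3030 + 154*(2/3)) = 1/(-3030 + 308/3) = 1/(-8782/3) = -3/8782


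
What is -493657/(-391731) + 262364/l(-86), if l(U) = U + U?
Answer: -25672800770/16844433 ≈ -1524.1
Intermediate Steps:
l(U) = 2*U
-493657/(-391731) + 262364/l(-86) = -493657/(-391731) + 262364/((2*(-86))) = -493657*(-1/391731) + 262364/(-172) = 493657/391731 + 262364*(-1/172) = 493657/391731 - 65591/43 = -25672800770/16844433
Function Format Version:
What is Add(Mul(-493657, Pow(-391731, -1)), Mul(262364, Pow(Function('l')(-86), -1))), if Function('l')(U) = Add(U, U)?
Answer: Rational(-25672800770, 16844433) ≈ -1524.1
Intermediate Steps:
Function('l')(U) = Mul(2, U)
Add(Mul(-493657, Pow(-391731, -1)), Mul(262364, Pow(Function('l')(-86), -1))) = Add(Mul(-493657, Pow(-391731, -1)), Mul(262364, Pow(Mul(2, -86), -1))) = Add(Mul(-493657, Rational(-1, 391731)), Mul(262364, Pow(-172, -1))) = Add(Rational(493657, 391731), Mul(262364, Rational(-1, 172))) = Add(Rational(493657, 391731), Rational(-65591, 43)) = Rational(-25672800770, 16844433)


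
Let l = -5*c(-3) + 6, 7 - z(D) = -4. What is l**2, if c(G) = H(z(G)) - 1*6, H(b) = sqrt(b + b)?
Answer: 1846 - 360*sqrt(22) ≈ 157.45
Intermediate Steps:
z(D) = 11 (z(D) = 7 - 1*(-4) = 7 + 4 = 11)
H(b) = sqrt(2)*sqrt(b) (H(b) = sqrt(2*b) = sqrt(2)*sqrt(b))
c(G) = -6 + sqrt(22) (c(G) = sqrt(2)*sqrt(11) - 1*6 = sqrt(22) - 6 = -6 + sqrt(22))
l = 36 - 5*sqrt(22) (l = -5*(-6 + sqrt(22)) + 6 = (30 - 5*sqrt(22)) + 6 = 36 - 5*sqrt(22) ≈ 12.548)
l**2 = (36 - 5*sqrt(22))**2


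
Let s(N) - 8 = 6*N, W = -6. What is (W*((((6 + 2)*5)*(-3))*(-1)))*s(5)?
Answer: -27360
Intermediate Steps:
s(N) = 8 + 6*N
(W*((((6 + 2)*5)*(-3))*(-1)))*s(5) = (-6*((6 + 2)*5)*(-3)*(-1))*(8 + 6*5) = (-6*(8*5)*(-3)*(-1))*(8 + 30) = -6*40*(-3)*(-1)*38 = -(-720)*(-1)*38 = -6*120*38 = -720*38 = -27360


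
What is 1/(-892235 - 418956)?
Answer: -1/1311191 ≈ -7.6266e-7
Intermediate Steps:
1/(-892235 - 418956) = 1/(-1311191) = -1/1311191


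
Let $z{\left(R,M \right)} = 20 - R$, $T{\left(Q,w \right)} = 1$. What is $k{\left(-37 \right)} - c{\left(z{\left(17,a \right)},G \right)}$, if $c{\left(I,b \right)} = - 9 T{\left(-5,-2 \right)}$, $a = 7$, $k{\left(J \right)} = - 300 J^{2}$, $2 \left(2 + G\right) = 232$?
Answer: $-410691$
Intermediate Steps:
$G = 114$ ($G = -2 + \frac{1}{2} \cdot 232 = -2 + 116 = 114$)
$c{\left(I,b \right)} = -9$ ($c{\left(I,b \right)} = \left(-9\right) 1 = -9$)
$k{\left(-37 \right)} - c{\left(z{\left(17,a \right)},G \right)} = - 300 \left(-37\right)^{2} - -9 = \left(-300\right) 1369 + 9 = -410700 + 9 = -410691$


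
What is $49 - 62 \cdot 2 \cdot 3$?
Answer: $-323$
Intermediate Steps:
$49 - 62 \cdot 2 \cdot 3 = 49 - 372 = -323$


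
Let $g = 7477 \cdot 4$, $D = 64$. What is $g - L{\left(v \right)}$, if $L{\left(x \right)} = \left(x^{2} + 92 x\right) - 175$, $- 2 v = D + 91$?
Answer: $\frac{124827}{4} \approx 31207.0$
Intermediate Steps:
$v = - \frac{155}{2}$ ($v = - \frac{64 + 91}{2} = \left(- \frac{1}{2}\right) 155 = - \frac{155}{2} \approx -77.5$)
$L{\left(x \right)} = -175 + x^{2} + 92 x$
$g = 29908$
$g - L{\left(v \right)} = 29908 - \left(-175 + \left(- \frac{155}{2}\right)^{2} + 92 \left(- \frac{155}{2}\right)\right) = 29908 - \left(-175 + \frac{24025}{4} - 7130\right) = 29908 - - \frac{5195}{4} = 29908 + \frac{5195}{4} = \frac{124827}{4}$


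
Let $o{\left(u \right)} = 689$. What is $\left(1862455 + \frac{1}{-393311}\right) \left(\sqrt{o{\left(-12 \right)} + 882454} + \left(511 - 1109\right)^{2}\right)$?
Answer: $\frac{261953526265184416}{393311} + \frac{6592716346536 \sqrt{10903}}{393311} \approx 6.6777 \cdot 10^{11}$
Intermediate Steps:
$\left(1862455 + \frac{1}{-393311}\right) \left(\sqrt{o{\left(-12 \right)} + 882454} + \left(511 - 1109\right)^{2}\right) = \left(1862455 + \frac{1}{-393311}\right) \left(\sqrt{689 + 882454} + \left(511 - 1109\right)^{2}\right) = \left(1862455 - \frac{1}{393311}\right) \left(\sqrt{883143} + \left(-598\right)^{2}\right) = \frac{732524038504 \left(9 \sqrt{10903} + 357604\right)}{393311} = \frac{732524038504 \left(357604 + 9 \sqrt{10903}\right)}{393311} = \frac{261953526265184416}{393311} + \frac{6592716346536 \sqrt{10903}}{393311}$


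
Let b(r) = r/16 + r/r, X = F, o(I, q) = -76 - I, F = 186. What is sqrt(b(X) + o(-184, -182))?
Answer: sqrt(1930)/4 ≈ 10.983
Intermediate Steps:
X = 186
b(r) = 1 + r/16 (b(r) = r*(1/16) + 1 = r/16 + 1 = 1 + r/16)
sqrt(b(X) + o(-184, -182)) = sqrt((1 + (1/16)*186) + (-76 - 1*(-184))) = sqrt((1 + 93/8) + (-76 + 184)) = sqrt(101/8 + 108) = sqrt(965/8) = sqrt(1930)/4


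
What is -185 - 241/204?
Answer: -37981/204 ≈ -186.18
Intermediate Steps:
-185 - 241/204 = -37981/204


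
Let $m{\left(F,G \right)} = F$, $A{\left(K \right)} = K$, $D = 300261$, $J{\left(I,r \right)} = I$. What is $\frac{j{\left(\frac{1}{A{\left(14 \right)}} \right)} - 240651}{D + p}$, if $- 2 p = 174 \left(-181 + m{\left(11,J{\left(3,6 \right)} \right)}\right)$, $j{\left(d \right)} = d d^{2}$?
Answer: $- \frac{660346343}{864499944} \approx -0.76385$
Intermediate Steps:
$j{\left(d \right)} = d^{3}$
$p = 14790$ ($p = - \frac{174 \left(-181 + 11\right)}{2} = - \frac{174 \left(-170\right)}{2} = \left(- \frac{1}{2}\right) \left(-29580\right) = 14790$)
$\frac{j{\left(\frac{1}{A{\left(14 \right)}} \right)} - 240651}{D + p} = \frac{\left(\frac{1}{14}\right)^{3} - 240651}{300261 + 14790} = \frac{\left(\frac{1}{14}\right)^{3} - 240651}{315051} = \left(\frac{1}{2744} - 240651\right) \frac{1}{315051} = \left(- \frac{660346343}{2744}\right) \frac{1}{315051} = - \frac{660346343}{864499944}$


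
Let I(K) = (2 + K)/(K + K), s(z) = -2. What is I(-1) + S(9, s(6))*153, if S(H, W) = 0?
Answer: -1/2 ≈ -0.50000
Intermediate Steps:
I(K) = (2 + K)/(2*K) (I(K) = (2 + K)/((2*K)) = (2 + K)*(1/(2*K)) = (2 + K)/(2*K))
I(-1) + S(9, s(6))*153 = (1/2)*(2 - 1)/(-1) + 0*153 = (1/2)*(-1)*1 + 0 = -1/2 + 0 = -1/2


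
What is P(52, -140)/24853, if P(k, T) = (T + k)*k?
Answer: -4576/24853 ≈ -0.18412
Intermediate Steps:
P(k, T) = k*(T + k)
P(52, -140)/24853 = (52*(-140 + 52))/24853 = (52*(-88))*(1/24853) = -4576*1/24853 = -4576/24853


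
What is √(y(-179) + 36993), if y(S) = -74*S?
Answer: √50239 ≈ 224.14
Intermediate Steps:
√(y(-179) + 36993) = √(-74*(-179) + 36993) = √(13246 + 36993) = √50239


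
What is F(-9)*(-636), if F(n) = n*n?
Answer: -51516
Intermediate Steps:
F(n) = n²
F(-9)*(-636) = (-9)²*(-636) = 81*(-636) = -51516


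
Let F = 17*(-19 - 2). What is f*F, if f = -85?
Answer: 30345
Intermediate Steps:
F = -357 (F = 17*(-21) = -357)
f*F = -85*(-357) = 30345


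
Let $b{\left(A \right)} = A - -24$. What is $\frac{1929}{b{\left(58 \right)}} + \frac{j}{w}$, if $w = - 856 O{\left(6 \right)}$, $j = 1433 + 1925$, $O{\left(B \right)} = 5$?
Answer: $\frac{1995191}{87740} \approx 22.74$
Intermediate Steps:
$b{\left(A \right)} = 24 + A$ ($b{\left(A \right)} = A + 24 = 24 + A$)
$j = 3358$
$w = -4280$ ($w = \left(-856\right) 5 = -4280$)
$\frac{1929}{b{\left(58 \right)}} + \frac{j}{w} = \frac{1929}{24 + 58} + \frac{3358}{-4280} = \frac{1929}{82} + 3358 \left(- \frac{1}{4280}\right) = 1929 \cdot \frac{1}{82} - \frac{1679}{2140} = \frac{1929}{82} - \frac{1679}{2140} = \frac{1995191}{87740}$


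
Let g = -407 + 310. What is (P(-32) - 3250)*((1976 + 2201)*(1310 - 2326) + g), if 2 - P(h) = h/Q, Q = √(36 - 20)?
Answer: 13750329960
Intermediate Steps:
Q = 4 (Q = √16 = 4)
g = -97
P(h) = 2 - h/4
(P(-32) - 3250)*((1976 + 2201)*(1310 - 2326) + g) = ((2 - ¼*(-32)) - 3250)*((1976 + 2201)*(1310 - 2326) - 97) = ((2 + 8) - 3250)*(4177*(-1016) - 97) = (10 - 3250)*(-4243832 - 97) = -3240*(-4243929) = 13750329960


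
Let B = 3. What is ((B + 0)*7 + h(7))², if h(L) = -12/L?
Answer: 18225/49 ≈ 371.94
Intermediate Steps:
((B + 0)*7 + h(7))² = ((3 + 0)*7 - 12/7)² = (3*7 - 12*⅐)² = (21 - 12/7)² = (135/7)² = 18225/49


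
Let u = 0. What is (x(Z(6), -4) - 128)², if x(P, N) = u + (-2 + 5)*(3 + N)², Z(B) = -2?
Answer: 15625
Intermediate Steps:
x(P, N) = 3*(3 + N)² (x(P, N) = 0 + (-2 + 5)*(3 + N)² = 0 + 3*(3 + N)² = 3*(3 + N)²)
(x(Z(6), -4) - 128)² = (3*(3 - 4)² - 128)² = (3*(-1)² - 128)² = (3*1 - 128)² = (3 - 128)² = (-125)² = 15625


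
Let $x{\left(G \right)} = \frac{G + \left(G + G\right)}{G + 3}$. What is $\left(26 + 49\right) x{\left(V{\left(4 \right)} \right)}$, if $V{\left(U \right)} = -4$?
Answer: $900$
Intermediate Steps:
$x{\left(G \right)} = \frac{3 G}{3 + G}$ ($x{\left(G \right)} = \frac{G + 2 G}{3 + G} = \frac{3 G}{3 + G}$)
$\left(26 + 49\right) x{\left(V{\left(4 \right)} \right)} = \left(26 + 49\right) 3 \left(-4\right) \frac{1}{3 - 4} = 75 \cdot 3 \left(-4\right) \frac{1}{-1} = 75 \cdot 3 \left(-4\right) \left(-1\right) = 75 \cdot 12 = 900$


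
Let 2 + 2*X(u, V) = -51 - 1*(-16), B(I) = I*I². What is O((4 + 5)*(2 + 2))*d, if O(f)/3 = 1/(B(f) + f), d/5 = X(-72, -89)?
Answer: -185/31128 ≈ -0.0059432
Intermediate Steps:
B(I) = I³
X(u, V) = -37/2 (X(u, V) = -1 + (-51 - 1*(-16))/2 = -1 + (-51 + 16)/2 = -1 + (½)*(-35) = -1 - 35/2 = -37/2)
d = -185/2 (d = 5*(-37/2) = -185/2 ≈ -92.500)
O(f) = 3/(f + f³) (O(f) = 3/(f³ + f) = 3/(f + f³))
O((4 + 5)*(2 + 2))*d = (3/((4 + 5)*(2 + 2) + ((4 + 5)*(2 + 2))³))*(-185/2) = (3/(9*4 + (9*4)³))*(-185/2) = (3/(36 + 36³))*(-185/2) = (3/(36 + 46656))*(-185/2) = (3/46692)*(-185/2) = (3*(1/46692))*(-185/2) = (1/15564)*(-185/2) = -185/31128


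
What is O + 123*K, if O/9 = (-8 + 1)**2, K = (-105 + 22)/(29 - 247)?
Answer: 106347/218 ≈ 487.83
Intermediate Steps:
K = 83/218 (K = -83/(-218) = -83*(-1/218) = 83/218 ≈ 0.38073)
O = 441 (O = 9*(-8 + 1)**2 = 9*(-7)**2 = 9*49 = 441)
O + 123*K = 441 + 123*(83/218) = 441 + 10209/218 = 106347/218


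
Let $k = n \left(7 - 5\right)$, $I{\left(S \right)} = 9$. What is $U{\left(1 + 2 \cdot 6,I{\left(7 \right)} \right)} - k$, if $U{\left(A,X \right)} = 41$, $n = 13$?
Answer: $15$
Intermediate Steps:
$k = 26$ ($k = 13 \left(7 - 5\right) = 13 \cdot 2 = 26$)
$U{\left(1 + 2 \cdot 6,I{\left(7 \right)} \right)} - k = 41 - 26 = 15$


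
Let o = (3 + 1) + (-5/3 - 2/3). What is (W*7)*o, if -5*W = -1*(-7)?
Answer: -49/3 ≈ -16.333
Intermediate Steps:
W = -7/5 (W = -(-1)*(-7)/5 = -⅕*7 = -7/5 ≈ -1.4000)
o = 5/3 (o = 4 + (-5*⅓ - 2*⅓) = 4 + (-5/3 - ⅔) = 4 - 7/3 = 5/3 ≈ 1.6667)
(W*7)*o = -7/5*7*(5/3) = -49/5*5/3 = -49/3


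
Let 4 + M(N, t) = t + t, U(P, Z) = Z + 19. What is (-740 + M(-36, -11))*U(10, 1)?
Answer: -15320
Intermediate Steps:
U(P, Z) = 19 + Z
M(N, t) = -4 + 2*t (M(N, t) = -4 + (t + t) = -4 + 2*t)
(-740 + M(-36, -11))*U(10, 1) = (-740 + (-4 + 2*(-11)))*(19 + 1) = (-740 + (-4 - 22))*20 = (-740 - 26)*20 = -766*20 = -15320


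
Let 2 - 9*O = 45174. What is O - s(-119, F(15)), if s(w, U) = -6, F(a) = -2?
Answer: -45118/9 ≈ -5013.1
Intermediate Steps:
O = -45172/9 (O = 2/9 - ⅑*45174 = 2/9 - 15058/3 = -45172/9 ≈ -5019.1)
O - s(-119, F(15)) = -45172/9 - 1*(-6) = -45172/9 + 6 = -45118/9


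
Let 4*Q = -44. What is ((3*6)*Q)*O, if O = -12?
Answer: 2376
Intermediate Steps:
Q = -11 (Q = (¼)*(-44) = -11)
((3*6)*Q)*O = ((3*6)*(-11))*(-12) = (18*(-11))*(-12) = -198*(-12) = 2376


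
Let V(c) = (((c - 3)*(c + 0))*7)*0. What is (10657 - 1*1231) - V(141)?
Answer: 9426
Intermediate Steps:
V(c) = 0 (V(c) = (((-3 + c)*c)*7)*0 = ((c*(-3 + c))*7)*0 = (7*c*(-3 + c))*0 = 0)
(10657 - 1*1231) - V(141) = (10657 - 1*1231) - 1*0 = (10657 - 1231) + 0 = 9426 + 0 = 9426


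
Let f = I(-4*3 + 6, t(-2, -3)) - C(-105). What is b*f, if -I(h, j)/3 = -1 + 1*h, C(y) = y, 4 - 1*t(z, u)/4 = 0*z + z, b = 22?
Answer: 2772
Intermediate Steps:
t(z, u) = 16 - 4*z (t(z, u) = 16 - 4*(0*z + z) = 16 - 4*(0 + z) = 16 - 4*z)
I(h, j) = 3 - 3*h (I(h, j) = -3*(-1 + 1*h) = -3*(-1 + h) = 3 - 3*h)
f = 126 (f = (3 - 3*(-4*3 + 6)) - 1*(-105) = (3 - 3*(-12 + 6)) + 105 = (3 - 3*(-6)) + 105 = (3 + 18) + 105 = 21 + 105 = 126)
b*f = 22*126 = 2772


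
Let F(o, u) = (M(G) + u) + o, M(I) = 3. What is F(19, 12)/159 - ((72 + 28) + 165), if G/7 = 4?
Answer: -42101/159 ≈ -264.79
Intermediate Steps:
G = 28 (G = 7*4 = 28)
F(o, u) = 3 + o + u (F(o, u) = (3 + u) + o = 3 + o + u)
F(19, 12)/159 - ((72 + 28) + 165) = (3 + 19 + 12)/159 - ((72 + 28) + 165) = 34*(1/159) - (100 + 165) = 34/159 - 1*265 = 34/159 - 265 = -42101/159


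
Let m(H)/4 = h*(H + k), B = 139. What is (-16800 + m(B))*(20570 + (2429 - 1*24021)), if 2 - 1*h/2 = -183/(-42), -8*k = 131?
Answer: 19532829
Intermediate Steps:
k = -131/8 (k = -⅛*131 = -131/8 ≈ -16.375)
h = -33/7 (h = 4 - (-366)/(-42) = 4 - (-366)*(-1)/42 = 4 - 2*61/14 = 4 - 61/7 = -33/7 ≈ -4.7143)
m(H) = 4323/14 - 132*H/7 (m(H) = 4*(-33*(H - 131/8)/7) = 4*(-33*(-131/8 + H)/7) = 4*(4323/56 - 33*H/7) = 4323/14 - 132*H/7)
(-16800 + m(B))*(20570 + (2429 - 1*24021)) = (-16800 + (4323/14 - 132/7*139))*(20570 + (2429 - 1*24021)) = (-16800 + (4323/14 - 18348/7))*(20570 + (2429 - 24021)) = (-16800 - 32373/14)*(20570 - 21592) = -267573/14*(-1022) = 19532829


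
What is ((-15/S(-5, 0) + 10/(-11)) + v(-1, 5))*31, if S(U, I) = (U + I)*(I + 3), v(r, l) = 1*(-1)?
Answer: -310/11 ≈ -28.182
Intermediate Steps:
v(r, l) = -1
S(U, I) = (3 + I)*(I + U) (S(U, I) = (I + U)*(3 + I) = (3 + I)*(I + U))
((-15/S(-5, 0) + 10/(-11)) + v(-1, 5))*31 = ((-15/(0**2 + 3*0 + 3*(-5) + 0*(-5)) + 10/(-11)) - 1)*31 = ((-15/(0 + 0 - 15 + 0) + 10*(-1/11)) - 1)*31 = ((-15/(-15) - 10/11) - 1)*31 = ((-15*(-1/15) - 10/11) - 1)*31 = ((1 - 10/11) - 1)*31 = (1/11 - 1)*31 = -10/11*31 = -310/11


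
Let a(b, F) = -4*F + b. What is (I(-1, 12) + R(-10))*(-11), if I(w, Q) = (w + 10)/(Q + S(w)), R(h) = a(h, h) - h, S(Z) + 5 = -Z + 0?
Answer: -3619/8 ≈ -452.38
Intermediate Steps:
S(Z) = -5 - Z (S(Z) = -5 + (-Z + 0) = -5 - Z)
a(b, F) = b - 4*F
R(h) = -4*h (R(h) = (h - 4*h) - h = -3*h - h = -4*h)
I(w, Q) = (10 + w)/(-5 + Q - w) (I(w, Q) = (w + 10)/(Q + (-5 - w)) = (10 + w)/(-5 + Q - w))
(I(-1, 12) + R(-10))*(-11) = ((-10 - 1*(-1))/(5 - 1 - 1*12) - 4*(-10))*(-11) = ((-10 + 1)/(5 - 1 - 12) + 40)*(-11) = (-9/(-8) + 40)*(-11) = (-⅛*(-9) + 40)*(-11) = (9/8 + 40)*(-11) = (329/8)*(-11) = -3619/8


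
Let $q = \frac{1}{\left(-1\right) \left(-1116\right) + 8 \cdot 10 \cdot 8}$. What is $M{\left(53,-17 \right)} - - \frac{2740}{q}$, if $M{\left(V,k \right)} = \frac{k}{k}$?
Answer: $4811441$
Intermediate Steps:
$M{\left(V,k \right)} = 1$
$q = \frac{1}{1756}$ ($q = \frac{1}{1116 + 80 \cdot 8} = \frac{1}{1116 + 640} = \frac{1}{1756} \approx 0.00056948$)
$M{\left(53,-17 \right)} - - \frac{2740}{q} = 1 - - 2740 \frac{1}{\frac{1}{1756}} = 1 - \left(-2740\right) 1756 = 1 - -4811440 = 1 + 4811440 = 4811441$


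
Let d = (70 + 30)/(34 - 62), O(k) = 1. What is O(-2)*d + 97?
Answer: 654/7 ≈ 93.429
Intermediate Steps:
d = -25/7 (d = 100/(-28) = 100*(-1/28) = -25/7 ≈ -3.5714)
O(-2)*d + 97 = 1*(-25/7) + 97 = -25/7 + 97 = 654/7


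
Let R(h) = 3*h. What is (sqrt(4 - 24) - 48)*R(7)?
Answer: -1008 + 42*I*sqrt(5) ≈ -1008.0 + 93.915*I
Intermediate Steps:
(sqrt(4 - 24) - 48)*R(7) = (sqrt(4 - 24) - 48)*(3*7) = (sqrt(-20) - 48)*21 = (2*I*sqrt(5) - 48)*21 = (-48 + 2*I*sqrt(5))*21 = -1008 + 42*I*sqrt(5)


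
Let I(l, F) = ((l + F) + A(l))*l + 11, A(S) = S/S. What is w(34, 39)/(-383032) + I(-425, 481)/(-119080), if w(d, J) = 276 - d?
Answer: 11112884/54821455 ≈ 0.20271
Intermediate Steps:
A(S) = 1
I(l, F) = 11 + l*(1 + F + l) (I(l, F) = ((l + F) + 1)*l + 11 = ((F + l) + 1)*l + 11 = (1 + F + l)*l + 11 = l*(1 + F + l) + 11 = 11 + l*(1 + F + l))
w(34, 39)/(-383032) + I(-425, 481)/(-119080) = (276 - 1*34)/(-383032) + (11 - 425 + (-425)² + 481*(-425))/(-119080) = (276 - 34)*(-1/383032) + (11 - 425 + 180625 - 204425)*(-1/119080) = 242*(-1/383032) - 24214*(-1/119080) = -121/191516 + 12107/59540 = 11112884/54821455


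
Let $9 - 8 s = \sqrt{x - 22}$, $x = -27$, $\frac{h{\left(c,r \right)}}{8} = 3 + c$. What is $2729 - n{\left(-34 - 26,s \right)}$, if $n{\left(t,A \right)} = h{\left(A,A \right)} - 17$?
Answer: $2713 + 7 i \approx 2713.0 + 7.0 i$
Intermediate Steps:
$h{\left(c,r \right)} = 24 + 8 c$ ($h{\left(c,r \right)} = 8 \left(3 + c\right) = 24 + 8 c$)
$s = \frac{9}{8} - \frac{7 i}{8}$ ($s = \frac{9}{8} - \frac{\sqrt{-27 - 22}}{8} = \frac{9}{8} - \frac{\sqrt{-49}}{8} = \frac{9}{8} - \frac{7 i}{8} \approx 1.125 - 0.875 i$)
$n{\left(t,A \right)} = 7 + 8 A$ ($n{\left(t,A \right)} = \left(24 + 8 A\right) - 17 = 7 + 8 A$)
$2729 - n{\left(-34 - 26,s \right)} = 2729 - \left(7 + 8 \left(\frac{9}{8} - \frac{7 i}{8}\right)\right) = 2729 - \left(7 + \left(9 - 7 i\right)\right) = 2729 - \left(16 - 7 i\right) = 2713 + 7 i$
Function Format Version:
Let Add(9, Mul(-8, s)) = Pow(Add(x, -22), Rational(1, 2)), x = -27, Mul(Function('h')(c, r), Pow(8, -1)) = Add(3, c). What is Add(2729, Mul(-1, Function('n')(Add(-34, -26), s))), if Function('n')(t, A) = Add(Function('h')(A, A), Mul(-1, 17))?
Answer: Add(2713, Mul(7, I)) ≈ Add(2713.0, Mul(7.0000, I))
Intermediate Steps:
Function('h')(c, r) = Add(24, Mul(8, c)) (Function('h')(c, r) = Mul(8, Add(3, c)) = Add(24, Mul(8, c)))
s = Add(Rational(9, 8), Mul(Rational(-7, 8), I)) (s = Add(Rational(9, 8), Mul(Rational(-1, 8), Pow(Add(-27, -22), Rational(1, 2)))) = Add(Rational(9, 8), Mul(Rational(-1, 8), Pow(-49, Rational(1, 2)))) = Add(Rational(9, 8), Mul(Rational(-1, 8), Mul(7, I))) = Add(Rational(9, 8), Mul(Rational(-7, 8), I)) ≈ Add(1.1250, Mul(-0.87500, I)))
Function('n')(t, A) = Add(7, Mul(8, A)) (Function('n')(t, A) = Add(Add(24, Mul(8, A)), Mul(-1, 17)) = Add(Add(24, Mul(8, A)), -17) = Add(7, Mul(8, A)))
Add(2729, Mul(-1, Function('n')(Add(-34, -26), s))) = Add(2729, Mul(-1, Add(7, Mul(8, Add(Rational(9, 8), Mul(Rational(-7, 8), I)))))) = Add(2729, Mul(-1, Add(7, Add(9, Mul(-7, I))))) = Add(2729, Mul(-1, Add(16, Mul(-7, I)))) = Add(2729, Add(-16, Mul(7, I))) = Add(2713, Mul(7, I))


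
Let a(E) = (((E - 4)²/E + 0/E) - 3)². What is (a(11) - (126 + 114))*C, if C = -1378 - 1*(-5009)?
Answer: -104514704/121 ≈ -8.6376e+5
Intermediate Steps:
a(E) = (-3 + (-4 + E)²/E)² (a(E) = (((-4 + E)²/E + 0) - 3)² = ((-4 + E)²/E - 3)² = (-3 + (-4 + E)²/E)²)
C = 3631 (C = -1378 + 5009 = 3631)
(a(11) - (126 + 114))*C = ((-(-4 + 11)² + 3*11)²/11² - (126 + 114))*3631 = ((-1*7² + 33)²/121 - 1*240)*3631 = ((-1*49 + 33)²/121 - 240)*3631 = ((-49 + 33)²/121 - 240)*3631 = ((1/121)*(-16)² - 240)*3631 = ((1/121)*256 - 240)*3631 = (256/121 - 240)*3631 = -28784/121*3631 = -104514704/121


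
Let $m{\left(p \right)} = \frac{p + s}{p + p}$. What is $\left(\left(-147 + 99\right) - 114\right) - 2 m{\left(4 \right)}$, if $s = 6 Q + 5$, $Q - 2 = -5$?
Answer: $- \frac{639}{4} \approx -159.75$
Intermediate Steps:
$Q = -3$ ($Q = 2 - 5 = -3$)
$s = -13$ ($s = 6 \left(-3\right) + 5 = -18 + 5 = -13$)
$m{\left(p \right)} = \frac{-13 + p}{2 p}$ ($m{\left(p \right)} = \frac{p - 13}{p + p} = \frac{-13 + p}{2 p}$)
$\left(\left(-147 + 99\right) - 114\right) - 2 m{\left(4 \right)} = \left(\left(-147 + 99\right) - 114\right) - 2 \frac{-13 + 4}{2 \cdot 4} = \left(-48 - 114\right) - 2 \cdot \frac{1}{2} \cdot \frac{1}{4} \left(-9\right) = -162 - 2 \left(- \frac{9}{8}\right) = -162 - - \frac{9}{4} = -162 + \frac{9}{4} = - \frac{639}{4}$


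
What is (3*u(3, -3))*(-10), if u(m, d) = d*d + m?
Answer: -360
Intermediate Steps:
u(m, d) = m + d² (u(m, d) = d² + m = m + d²)
(3*u(3, -3))*(-10) = (3*(3 + (-3)²))*(-10) = (3*(3 + 9))*(-10) = (3*12)*(-10) = 36*(-10) = -360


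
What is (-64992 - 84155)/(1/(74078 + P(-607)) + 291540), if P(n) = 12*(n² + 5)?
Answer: -670494216322/1310625650041 ≈ -0.51158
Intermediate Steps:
P(n) = 60 + 12*n² (P(n) = 12*(5 + n²) = 60 + 12*n²)
(-64992 - 84155)/(1/(74078 + P(-607)) + 291540) = (-64992 - 84155)/(1/(74078 + (60 + 12*(-607)²)) + 291540) = -149147/(1/(74078 + (60 + 12*368449)) + 291540) = -149147/(1/(74078 + (60 + 4421388)) + 291540) = -149147/(1/(74078 + 4421448) + 291540) = -149147/(1/4495526 + 291540) = -149147/1310625650041/4495526 = -149147*4495526/1310625650041 = -670494216322/1310625650041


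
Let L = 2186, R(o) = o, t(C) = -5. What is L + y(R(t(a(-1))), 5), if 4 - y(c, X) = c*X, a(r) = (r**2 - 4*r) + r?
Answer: 2215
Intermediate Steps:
a(r) = r**2 - 3*r
y(c, X) = 4 - X*c (y(c, X) = 4 - c*X = 4 - X*c)
L + y(R(t(a(-1))), 5) = 2186 + (4 - 1*5*(-5)) = 2186 + (4 + 25) = 2186 + 29 = 2215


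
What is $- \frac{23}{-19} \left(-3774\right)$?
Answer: $- \frac{86802}{19} \approx -4568.5$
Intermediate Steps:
$- \frac{23}{-19} \left(-3774\right) = \left(-23\right) \left(- \frac{1}{19}\right) \left(-3774\right) = \frac{23}{19} \left(-3774\right) = - \frac{86802}{19}$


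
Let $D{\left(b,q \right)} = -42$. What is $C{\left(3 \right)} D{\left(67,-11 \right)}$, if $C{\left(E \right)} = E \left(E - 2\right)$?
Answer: $-126$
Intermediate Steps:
$C{\left(E \right)} = E \left(-2 + E\right)$
$C{\left(3 \right)} D{\left(67,-11 \right)} = 3 \left(-2 + 3\right) \left(-42\right) = 3 \cdot 1 \left(-42\right) = 3 \left(-42\right) = -126$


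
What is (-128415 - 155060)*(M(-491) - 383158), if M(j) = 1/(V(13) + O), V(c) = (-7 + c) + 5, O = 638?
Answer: 70491598134975/649 ≈ 1.0862e+11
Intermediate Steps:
V(c) = -2 + c
M(j) = 1/649 (M(j) = 1/((-2 + 13) + 638) = 1/(11 + 638) = 1/649)
(-128415 - 155060)*(M(-491) - 383158) = (-128415 - 155060)*(1/649 - 383158) = -283475*(-248669541/649) = 70491598134975/649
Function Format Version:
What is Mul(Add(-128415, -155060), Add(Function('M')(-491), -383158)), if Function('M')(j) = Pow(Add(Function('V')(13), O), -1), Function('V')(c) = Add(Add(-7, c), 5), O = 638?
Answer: Rational(70491598134975, 649) ≈ 1.0862e+11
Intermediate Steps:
Function('V')(c) = Add(-2, c)
Function('M')(j) = Rational(1, 649) (Function('M')(j) = Pow(Add(Add(-2, 13), 638), -1) = Pow(Add(11, 638), -1) = Pow(649, -1) = Rational(1, 649))
Mul(Add(-128415, -155060), Add(Function('M')(-491), -383158)) = Mul(Add(-128415, -155060), Add(Rational(1, 649), -383158)) = Mul(-283475, Rational(-248669541, 649)) = Rational(70491598134975, 649)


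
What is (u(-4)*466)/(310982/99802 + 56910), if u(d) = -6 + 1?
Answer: -116269330/2840021401 ≈ -0.040940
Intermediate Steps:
u(d) = -5
(u(-4)*466)/(310982/99802 + 56910) = (-5*466)/(310982/99802 + 56910) = -2330/(310982*(1/99802) + 56910) = -2330/(155491/49901 + 56910) = -2330/2840021401/49901 = -2330*49901/2840021401 = -116269330/2840021401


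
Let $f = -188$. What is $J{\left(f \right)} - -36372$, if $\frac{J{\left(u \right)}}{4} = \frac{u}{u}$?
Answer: $36376$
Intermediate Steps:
$J{\left(u \right)} = 4$ ($J{\left(u \right)} = 4 \frac{u}{u} = 4 \cdot 1 = 4$)
$J{\left(f \right)} - -36372 = 4 - -36372 = 4 + 36372 = 36376$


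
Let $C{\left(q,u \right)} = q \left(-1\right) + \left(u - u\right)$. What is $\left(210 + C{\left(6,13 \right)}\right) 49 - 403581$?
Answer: $-393585$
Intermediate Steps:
$C{\left(q,u \right)} = - q$ ($C{\left(q,u \right)} = - q + 0 = - q$)
$\left(210 + C{\left(6,13 \right)}\right) 49 - 403581 = \left(210 - 6\right) 49 - 403581 = 204 \cdot 49 - 403581 = 9996 - 403581 = -393585$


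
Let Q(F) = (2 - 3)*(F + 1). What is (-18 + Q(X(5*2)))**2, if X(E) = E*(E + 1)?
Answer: 16641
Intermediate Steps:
X(E) = E*(1 + E)
Q(F) = -1 - F (Q(F) = -(1 + F) = -1 - F)
(-18 + Q(X(5*2)))**2 = (-18 + (-1 - 5*2*(1 + 5*2)))**2 = (-18 + (-1 - 10*(1 + 10)))**2 = (-18 + (-1 - 10*11))**2 = (-18 + (-1 - 1*110))**2 = (-18 + (-1 - 110))**2 = (-18 - 111)**2 = (-129)**2 = 16641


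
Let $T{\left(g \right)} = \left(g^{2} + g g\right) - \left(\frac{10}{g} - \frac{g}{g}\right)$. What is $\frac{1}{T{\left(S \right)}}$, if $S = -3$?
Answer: $\frac{3}{67} \approx 0.044776$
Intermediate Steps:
$T{\left(g \right)} = 1 - \frac{10}{g} + 2 g^{2}$ ($T{\left(g \right)} = \left(g^{2} + g^{2}\right) + \left(- \frac{10}{g} + 1\right) = 2 g^{2} + \left(1 - \frac{10}{g}\right) = 1 - \frac{10}{g} + 2 g^{2}$)
$\frac{1}{T{\left(S \right)}} = \frac{1}{\frac{1}{-3} \left(-10 - 3 + 2 \left(-3\right)^{3}\right)} = \frac{1}{\left(- \frac{1}{3}\right) \left(-10 - 3 + 2 \left(-27\right)\right)} = \frac{1}{\left(- \frac{1}{3}\right) \left(-10 - 3 - 54\right)} = \frac{1}{\left(- \frac{1}{3}\right) \left(-67\right)} = \frac{1}{\frac{67}{3}} = \frac{3}{67}$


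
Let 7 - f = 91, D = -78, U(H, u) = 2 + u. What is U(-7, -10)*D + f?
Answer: 540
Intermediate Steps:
f = -84 (f = 7 - 1*91 = 7 - 91 = -84)
U(-7, -10)*D + f = (2 - 10)*(-78) - 84 = -8*(-78) - 84 = 624 - 84 = 540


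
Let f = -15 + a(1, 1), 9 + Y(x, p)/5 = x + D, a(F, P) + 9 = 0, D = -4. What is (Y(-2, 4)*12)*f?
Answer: 21600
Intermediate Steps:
a(F, P) = -9 (a(F, P) = -9 + 0 = -9)
Y(x, p) = -65 + 5*x (Y(x, p) = -45 + 5*(x - 4) = -45 + 5*(-4 + x) = -45 + (-20 + 5*x) = -65 + 5*x)
f = -24 (f = -15 - 9 = -24)
(Y(-2, 4)*12)*f = ((-65 + 5*(-2))*12)*(-24) = ((-65 - 10)*12)*(-24) = -75*12*(-24) = -900*(-24) = 21600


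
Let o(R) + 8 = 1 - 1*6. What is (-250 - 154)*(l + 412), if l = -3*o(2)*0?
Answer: -166448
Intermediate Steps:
o(R) = -13 (o(R) = -8 + (1 - 1*6) = -8 + (1 - 6) = -8 - 5 = -13)
l = 0 (l = -3*(-13)*0 = 39*0 = 0)
(-250 - 154)*(l + 412) = (-250 - 154)*(0 + 412) = -404*412 = -166448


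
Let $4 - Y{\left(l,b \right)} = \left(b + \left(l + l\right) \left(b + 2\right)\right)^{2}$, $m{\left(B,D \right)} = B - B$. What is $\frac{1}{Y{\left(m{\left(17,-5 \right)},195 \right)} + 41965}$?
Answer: $\frac{1}{3944} \approx 0.00025355$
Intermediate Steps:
$m{\left(B,D \right)} = 0$
$Y{\left(l,b \right)} = 4 - \left(b + 2 l \left(2 + b\right)\right)^{2}$ ($Y{\left(l,b \right)} = 4 - \left(b + \left(l + l\right) \left(b + 2\right)\right)^{2} = 4 - \left(b + 2 l \left(2 + b\right)\right)^{2}$)
$\frac{1}{Y{\left(m{\left(17,-5 \right)},195 \right)} + 41965} = \frac{1}{\left(4 - \left(195 + 4 \cdot 0 + 2 \cdot 195 \cdot 0\right)^{2}\right) + 41965} = \frac{1}{\left(4 - \left(195 + 0 + 0\right)^{2}\right) + 41965} = \frac{1}{\left(4 - 195^{2}\right) + 41965} = \frac{1}{\left(4 - 38025\right) + 41965} = \frac{1}{-38021 + 41965} = \frac{1}{3944}$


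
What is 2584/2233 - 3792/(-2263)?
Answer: 14315128/5053279 ≈ 2.8328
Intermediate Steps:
2584/2233 - 3792/(-2263) = 2584*(1/2233) - 3792*(-1/2263) = 2584/2233 + 3792/2263 = 14315128/5053279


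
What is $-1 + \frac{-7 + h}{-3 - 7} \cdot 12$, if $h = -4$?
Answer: $\frac{61}{5} \approx 12.2$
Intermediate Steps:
$-1 + \frac{-7 + h}{-3 - 7} \cdot 12 = -1 + \frac{-7 - 4}{-3 - 7} \cdot 12 = -1 + - \frac{11}{-10} \cdot 12 = -1 + \left(-11\right) \left(- \frac{1}{10}\right) 12 = -1 + \frac{11}{10} \cdot 12 = -1 + \frac{66}{5} = \frac{61}{5}$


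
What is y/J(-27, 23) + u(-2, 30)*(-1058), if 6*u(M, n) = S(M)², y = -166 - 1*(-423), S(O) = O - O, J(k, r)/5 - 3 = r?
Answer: 257/130 ≈ 1.9769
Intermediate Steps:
J(k, r) = 15 + 5*r
S(O) = 0
y = 257 (y = -166 + 423 = 257)
u(M, n) = 0 (u(M, n) = (⅙)*0² = (⅙)*0 = 0)
y/J(-27, 23) + u(-2, 30)*(-1058) = 257/(15 + 5*23) + 0*(-1058) = 257/(15 + 115) + 0 = 257/130 + 0 = 257/130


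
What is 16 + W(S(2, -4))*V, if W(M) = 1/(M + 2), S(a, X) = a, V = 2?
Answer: 33/2 ≈ 16.500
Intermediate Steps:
W(M) = 1/(2 + M)
16 + W(S(2, -4))*V = 16 + 2/(2 + 2) = 16 + 2/4 = 16 + (¼)*2 = 16 + ½ = 33/2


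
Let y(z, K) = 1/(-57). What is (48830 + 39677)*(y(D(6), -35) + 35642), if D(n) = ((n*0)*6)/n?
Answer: 179810201651/57 ≈ 3.1546e+9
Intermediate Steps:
D(n) = 0 (D(n) = (0*6)/n = 0/n = 0)
y(z, K) = -1/57
(48830 + 39677)*(y(D(6), -35) + 35642) = (48830 + 39677)*(-1/57 + 35642) = 88507*(2031593/57) = 179810201651/57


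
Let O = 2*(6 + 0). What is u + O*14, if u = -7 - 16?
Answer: 145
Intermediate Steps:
u = -23
O = 12 (O = 2*6 = 12)
u + O*14 = -23 + 12*14 = -23 + 168 = 145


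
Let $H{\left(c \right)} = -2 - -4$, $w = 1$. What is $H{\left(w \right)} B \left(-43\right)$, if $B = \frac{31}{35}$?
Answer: $- \frac{2666}{35} \approx -76.171$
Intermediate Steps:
$H{\left(c \right)} = 2$ ($H{\left(c \right)} = -2 + 4 = 2$)
$B = \frac{31}{35}$ ($B = 31 \cdot \frac{1}{35} = \frac{31}{35} \approx 0.88571$)
$H{\left(w \right)} B \left(-43\right) = 2 \cdot \frac{31}{35} \left(-43\right) = \frac{62}{35} \left(-43\right) = - \frac{2666}{35}$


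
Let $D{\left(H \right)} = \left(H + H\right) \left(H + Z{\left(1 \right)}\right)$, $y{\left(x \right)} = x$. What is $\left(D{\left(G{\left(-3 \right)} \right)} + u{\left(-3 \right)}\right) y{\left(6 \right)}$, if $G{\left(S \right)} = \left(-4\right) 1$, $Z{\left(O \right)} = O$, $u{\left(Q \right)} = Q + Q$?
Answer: $108$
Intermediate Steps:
$u{\left(Q \right)} = 2 Q$
$G{\left(S \right)} = -4$
$D{\left(H \right)} = 2 H \left(1 + H\right)$ ($D{\left(H \right)} = \left(H + H\right) \left(H + 1\right) = 2 H \left(1 + H\right)$)
$\left(D{\left(G{\left(-3 \right)} \right)} + u{\left(-3 \right)}\right) y{\left(6 \right)} = \left(2 \left(-4\right) \left(1 - 4\right) + 2 \left(-3\right)\right) 6 = \left(2 \left(-4\right) \left(-3\right) - 6\right) 6 = \left(24 - 6\right) 6 = 18 \cdot 6 = 108$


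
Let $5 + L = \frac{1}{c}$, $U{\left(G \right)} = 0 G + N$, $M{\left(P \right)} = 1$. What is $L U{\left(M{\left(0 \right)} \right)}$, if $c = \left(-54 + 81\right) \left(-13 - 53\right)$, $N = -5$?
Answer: $\frac{44555}{1782} \approx 25.003$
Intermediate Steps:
$c = -1782$ ($c = 27 \left(-66\right) = -1782$)
$U{\left(G \right)} = -5$ ($U{\left(G \right)} = 0 G - 5 = 0 - 5 = -5$)
$L = - \frac{8911}{1782}$ ($L = -5 + \frac{1}{-1782} = -5 - \frac{1}{1782} = - \frac{8911}{1782} \approx -5.0006$)
$L U{\left(M{\left(0 \right)} \right)} = \left(- \frac{8911}{1782}\right) \left(-5\right) = \frac{44555}{1782}$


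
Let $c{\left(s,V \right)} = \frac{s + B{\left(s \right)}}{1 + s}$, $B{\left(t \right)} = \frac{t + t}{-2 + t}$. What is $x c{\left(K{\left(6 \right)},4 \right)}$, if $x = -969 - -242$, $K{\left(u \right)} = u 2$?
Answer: $- \frac{52344}{65} \approx -805.29$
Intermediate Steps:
$K{\left(u \right)} = 2 u$
$B{\left(t \right)} = \frac{2 t}{-2 + t}$
$c{\left(s,V \right)} = \frac{s + \frac{2 s}{-2 + s}}{1 + s}$
$x = -727$ ($x = -969 + 242 = -727$)
$x c{\left(K{\left(6 \right)},4 \right)} = - 727 \frac{\left(2 \cdot 6\right)^{2}}{\left(1 + 2 \cdot 6\right) \left(-2 + 2 \cdot 6\right)} = - 727 \frac{12^{2}}{\left(1 + 12\right) \left(-2 + 12\right)} = - 727 \frac{144}{13 \cdot 10} = - 727 \cdot 144 \cdot \frac{1}{13} \cdot \frac{1}{10} = \left(-727\right) \frac{72}{65} = - \frac{52344}{65}$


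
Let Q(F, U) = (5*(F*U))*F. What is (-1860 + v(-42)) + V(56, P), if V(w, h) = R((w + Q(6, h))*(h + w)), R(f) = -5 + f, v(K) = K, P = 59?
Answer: 1225833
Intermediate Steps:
Q(F, U) = 5*U*F² (Q(F, U) = (5*F*U)*F = 5*U*F²)
V(w, h) = -5 + (h + w)*(w + 180*h) (V(w, h) = -5 + (w + 5*h*6²)*(h + w) = -5 + (w + 5*h*36)*(h + w) = -5 + (w + 180*h)*(h + w) = -5 + (h + w)*(w + 180*h))
(-1860 + v(-42)) + V(56, P) = (-1860 - 42) + (-5 + 56² + 180*59² + 181*59*56) = -1902 + (-5 + 3136 + 180*3481 + 598024) = -1902 + (-5 + 3136 + 626580 + 598024) = -1902 + 1227735 = 1225833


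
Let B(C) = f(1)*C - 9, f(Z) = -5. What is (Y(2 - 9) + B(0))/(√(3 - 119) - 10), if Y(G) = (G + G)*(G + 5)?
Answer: -95/108 - 19*I*√29/108 ≈ -0.87963 - 0.94739*I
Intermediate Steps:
Y(G) = 2*G*(5 + G) (Y(G) = (2*G)*(5 + G) = 2*G*(5 + G))
B(C) = -9 - 5*C (B(C) = -5*C - 9 = -9 - 5*C)
(Y(2 - 9) + B(0))/(√(3 - 119) - 10) = (2*(2 - 9)*(5 + (2 - 9)) + (-9 - 5*0))/(√(3 - 119) - 10) = (2*(-7)*(5 - 7) + (-9 + 0))/(√(-116) - 10) = (2*(-7)*(-2) - 9)/(2*I*√29 - 10) = (28 - 9)/(-10 + 2*I*√29) = 19/(-10 + 2*I*√29)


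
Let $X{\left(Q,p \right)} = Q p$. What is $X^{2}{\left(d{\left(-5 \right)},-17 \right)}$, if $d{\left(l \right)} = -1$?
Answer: $289$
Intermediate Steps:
$X^{2}{\left(d{\left(-5 \right)},-17 \right)} = \left(\left(-1\right) \left(-17\right)\right)^{2} = 17^{2} = 289$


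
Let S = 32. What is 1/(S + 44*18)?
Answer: 1/824 ≈ 0.0012136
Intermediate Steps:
1/(S + 44*18) = 1/(32 + 44*18) = 1/(32 + 792) = 1/824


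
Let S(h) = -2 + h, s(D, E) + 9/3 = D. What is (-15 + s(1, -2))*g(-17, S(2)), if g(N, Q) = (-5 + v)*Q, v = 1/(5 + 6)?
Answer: 0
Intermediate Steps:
s(D, E) = -3 + D
v = 1/11 ≈ 0.090909
g(N, Q) = -54*Q/11 (g(N, Q) = (-5 + 1/11)*Q = -54*Q/11)
(-15 + s(1, -2))*g(-17, S(2)) = (-15 + (-3 + 1))*(-54*(-2 + 2)/11) = (-15 - 2)*(-54/11*0) = -17*0 = 0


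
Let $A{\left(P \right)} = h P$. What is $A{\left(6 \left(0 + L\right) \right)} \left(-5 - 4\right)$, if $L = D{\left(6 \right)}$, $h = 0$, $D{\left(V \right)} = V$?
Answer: $0$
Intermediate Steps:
$L = 6$
$A{\left(P \right)} = 0$ ($A{\left(P \right)} = 0 P = 0$)
$A{\left(6 \left(0 + L\right) \right)} \left(-5 - 4\right) = 0 \left(-5 - 4\right) = 0 \left(-9\right) = 0$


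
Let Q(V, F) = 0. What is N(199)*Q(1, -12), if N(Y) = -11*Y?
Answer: 0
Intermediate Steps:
N(199)*Q(1, -12) = -11*199*0 = -2189*0 = 0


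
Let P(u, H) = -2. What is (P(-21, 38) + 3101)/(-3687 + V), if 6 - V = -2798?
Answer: -3099/883 ≈ -3.5096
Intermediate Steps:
V = 2804 (V = 6 - 1*(-2798) = 6 + 2798 = 2804)
(P(-21, 38) + 3101)/(-3687 + V) = (-2 + 3101)/(-3687 + 2804) = 3099/(-883) = 3099*(-1/883) = -3099/883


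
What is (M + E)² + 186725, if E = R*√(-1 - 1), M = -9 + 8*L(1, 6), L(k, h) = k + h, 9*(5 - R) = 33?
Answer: 1700374/9 + 376*I*√2/3 ≈ 1.8893e+5 + 177.25*I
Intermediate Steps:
R = 4/3 (R = 5 - ⅑*33 = 5 - 11/3 = 4/3 ≈ 1.3333)
L(k, h) = h + k
M = 47 (M = -9 + 8*(6 + 1) = -9 + 8*7 = -9 + 56 = 47)
E = 4*I*√2/3 (E = 4*√(-1 - 1)/3 = 4*√(-2)/3 = 4*(I*√2)/3 = 4*I*√2/3 ≈ 1.8856*I)
(M + E)² + 186725 = (47 + 4*I*√2/3)² + 186725 = 186725 + (47 + 4*I*√2/3)²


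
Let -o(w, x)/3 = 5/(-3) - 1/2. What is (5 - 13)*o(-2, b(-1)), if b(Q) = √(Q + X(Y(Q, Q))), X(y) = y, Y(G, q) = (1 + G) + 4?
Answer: -52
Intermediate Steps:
Y(G, q) = 5 + G
b(Q) = √(5 + 2*Q) (b(Q) = √(Q + (5 + Q)) = √(5 + 2*Q))
o(w, x) = 13/2 (o(w, x) = -3*(5/(-3) - 1/2) = -3*(5*(-⅓) - 1*½) = -3*(-5/3 - ½) = -3*(-13/6) = 13/2)
(5 - 13)*o(-2, b(-1)) = (5 - 13)*(13/2) = -8*13/2 = -52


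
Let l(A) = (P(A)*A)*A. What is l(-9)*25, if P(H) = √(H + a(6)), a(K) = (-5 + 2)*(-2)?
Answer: 2025*I*√3 ≈ 3507.4*I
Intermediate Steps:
a(K) = 6 (a(K) = -3*(-2) = 6)
P(H) = √(6 + H) (P(H) = √(H + 6) = √(6 + H))
l(A) = A²*√(6 + A) (l(A) = (√(6 + A)*A)*A = (A*√(6 + A))*A = A²*√(6 + A))
l(-9)*25 = ((-9)²*√(6 - 9))*25 = (81*√(-3))*25 = (81*(I*√3))*25 = (81*I*√3)*25 = 2025*I*√3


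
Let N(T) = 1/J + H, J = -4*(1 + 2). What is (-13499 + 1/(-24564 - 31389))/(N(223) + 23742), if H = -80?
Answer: -3021238192/5295820893 ≈ -0.57049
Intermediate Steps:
J = -12 (J = -4*3 = -12)
N(T) = -961/12 (N(T) = 1/(-12) - 80 = -1/12 - 80 = -961/12)
(-13499 + 1/(-24564 - 31389))/(N(223) + 23742) = (-13499 + 1/(-24564 - 31389))/(-961/12 + 23742) = (-13499 + 1/(-55953))/(283943/12) = (-13499 - 1/55953)*(12/283943) = -755309548/55953*12/283943 = -3021238192/5295820893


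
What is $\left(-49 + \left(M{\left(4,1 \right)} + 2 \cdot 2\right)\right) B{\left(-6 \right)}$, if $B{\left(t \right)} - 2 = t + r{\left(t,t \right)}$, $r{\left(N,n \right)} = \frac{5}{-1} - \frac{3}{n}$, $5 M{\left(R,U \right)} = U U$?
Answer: $\frac{1904}{5} \approx 380.8$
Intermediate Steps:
$M{\left(R,U \right)} = \frac{U^{2}}{5}$ ($M{\left(R,U \right)} = \frac{U U}{5} = \frac{U^{2}}{5}$)
$r{\left(N,n \right)} = -5 - \frac{3}{n}$ ($r{\left(N,n \right)} = 5 \left(-1\right) - \frac{3}{n} = -5 - \frac{3}{n}$)
$B{\left(t \right)} = -3 + t - \frac{3}{t}$ ($B{\left(t \right)} = 2 - \left(5 - t + \frac{3}{t}\right) = -3 + t - \frac{3}{t}$)
$\left(-49 + \left(M{\left(4,1 \right)} + 2 \cdot 2\right)\right) B{\left(-6 \right)} = \left(-49 + \left(\frac{1^{2}}{5} + 2 \cdot 2\right)\right) \left(-3 - 6 - \frac{3}{-6}\right) = \left(-49 + \left(\frac{1}{5} \cdot 1 + 4\right)\right) \left(-3 - 6 - - \frac{1}{2}\right) = \left(-49 + \left(\frac{1}{5} + 4\right)\right) \left(-3 - 6 + \frac{1}{2}\right) = \left(-49 + \frac{21}{5}\right) \left(- \frac{17}{2}\right) = \left(- \frac{224}{5}\right) \left(- \frac{17}{2}\right) = \frac{1904}{5}$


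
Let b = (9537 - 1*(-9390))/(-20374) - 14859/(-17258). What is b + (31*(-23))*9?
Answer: -564083525016/87903623 ≈ -6417.1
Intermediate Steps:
b = -5976225/87903623 (b = (9537 + 9390)*(-1/20374) - 14859*(-1/17258) = 18927*(-1/20374) + 14859/17258 = -18927/20374 + 14859/17258 = -5976225/87903623 ≈ -0.067986)
b + (31*(-23))*9 = -5976225/87903623 + (31*(-23))*9 = -5976225/87903623 - 713*9 = -5976225/87903623 - 6417 = -564083525016/87903623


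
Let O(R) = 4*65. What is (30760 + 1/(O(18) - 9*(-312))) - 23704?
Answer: 21647809/3068 ≈ 7056.0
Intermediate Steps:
O(R) = 260
(30760 + 1/(O(18) - 9*(-312))) - 23704 = (30760 + 1/(260 - 9*(-312))) - 23704 = (30760 + 1/(260 + 2808)) - 23704 = (30760 + 1/3068) - 23704 = 94371681/3068 - 23704 = 21647809/3068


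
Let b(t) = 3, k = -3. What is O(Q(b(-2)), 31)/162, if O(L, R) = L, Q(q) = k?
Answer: -1/54 ≈ -0.018519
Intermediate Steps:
Q(q) = -3
O(Q(b(-2)), 31)/162 = -3/162 = -3*1/162 = -1/54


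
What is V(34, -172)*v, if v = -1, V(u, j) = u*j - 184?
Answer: 6032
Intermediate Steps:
V(u, j) = -184 + j*u (V(u, j) = j*u - 184 = -184 + j*u)
V(34, -172)*v = (-184 - 172*34)*(-1) = (-184 - 5848)*(-1) = -6032*(-1) = 6032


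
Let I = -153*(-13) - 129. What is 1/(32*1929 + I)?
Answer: 1/63588 ≈ 1.5726e-5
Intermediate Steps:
I = 1860 (I = 1989 - 129 = 1860)
1/(32*1929 + I) = 1/(32*1929 + 1860) = 1/(61728 + 1860) = 1/63588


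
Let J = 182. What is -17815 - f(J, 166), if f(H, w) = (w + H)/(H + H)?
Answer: -1621252/91 ≈ -17816.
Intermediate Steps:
f(H, w) = (H + w)/(2*H) (f(H, w) = (H + w)/((2*H)) = (H + w)*(1/(2*H)) = (H + w)/(2*H))
-17815 - f(J, 166) = -17815 - (182 + 166)/(2*182) = -17815 - 348/(2*182) = -17815 - 1*87/91 = -17815 - 87/91 = -1621252/91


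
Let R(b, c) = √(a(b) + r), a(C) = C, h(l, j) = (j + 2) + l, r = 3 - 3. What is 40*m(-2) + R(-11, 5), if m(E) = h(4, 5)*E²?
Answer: 1760 + I*√11 ≈ 1760.0 + 3.3166*I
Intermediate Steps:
r = 0
h(l, j) = 2 + j + l (h(l, j) = (2 + j) + l = 2 + j + l)
R(b, c) = √b (R(b, c) = √(b + 0) = √b)
m(E) = 11*E² (m(E) = (2 + 5 + 4)*E² = 11*E²)
40*m(-2) + R(-11, 5) = 40*(11*(-2)²) + √(-11) = 40*(11*4) + I*√11 = 40*44 + I*√11 = 1760 + I*√11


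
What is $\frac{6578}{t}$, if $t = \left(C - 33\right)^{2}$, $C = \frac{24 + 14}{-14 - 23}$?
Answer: $\frac{9005282}{1585081} \approx 5.6813$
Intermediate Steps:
$C = - \frac{38}{37}$ ($C = \frac{38}{-37} = 38 \left(- \frac{1}{37}\right) = - \frac{38}{37} \approx -1.027$)
$t = \frac{1585081}{1369}$ ($t = \left(- \frac{38}{37} - 33\right)^{2} = \left(- \frac{1259}{37}\right)^{2} = \frac{1585081}{1369} \approx 1157.8$)
$\frac{6578}{t} = \frac{6578}{\frac{1585081}{1369}} = 6578 \cdot \frac{1369}{1585081} = \frac{9005282}{1585081}$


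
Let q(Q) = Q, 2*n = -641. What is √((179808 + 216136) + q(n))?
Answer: √1582494/2 ≈ 628.99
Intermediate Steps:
n = -641/2 (n = (½)*(-641) = -641/2 ≈ -320.50)
√((179808 + 216136) + q(n)) = √((179808 + 216136) - 641/2) = √(395944 - 641/2) = √(791247/2) = √1582494/2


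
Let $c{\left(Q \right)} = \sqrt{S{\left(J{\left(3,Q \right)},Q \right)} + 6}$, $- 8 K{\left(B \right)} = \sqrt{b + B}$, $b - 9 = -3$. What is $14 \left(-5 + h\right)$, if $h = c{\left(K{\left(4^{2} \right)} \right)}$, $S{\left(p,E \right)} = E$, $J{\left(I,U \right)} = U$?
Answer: $-70 + \frac{7 \sqrt{96 - 2 \sqrt{22}}}{2} \approx -37.426$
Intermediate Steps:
$b = 6$ ($b = 9 - 3 = 6$)
$K{\left(B \right)} = - \frac{\sqrt{6 + B}}{8}$
$c{\left(Q \right)} = \sqrt{6 + Q}$ ($c{\left(Q \right)} = \sqrt{Q + 6} = \sqrt{6 + Q}$)
$h = \sqrt{6 - \frac{\sqrt{22}}{8}}$ ($h = \sqrt{6 - \frac{\sqrt{6 + 4^{2}}}{8}} = \sqrt{6 - \frac{\sqrt{6 + 16}}{8}} = \sqrt{6 - \frac{\sqrt{22}}{8}} \approx 2.3267$)
$14 \left(-5 + h\right) = 14 \left(-5 + \frac{\sqrt{96 - 2 \sqrt{22}}}{4}\right) = -70 + \frac{7 \sqrt{96 - 2 \sqrt{22}}}{2}$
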